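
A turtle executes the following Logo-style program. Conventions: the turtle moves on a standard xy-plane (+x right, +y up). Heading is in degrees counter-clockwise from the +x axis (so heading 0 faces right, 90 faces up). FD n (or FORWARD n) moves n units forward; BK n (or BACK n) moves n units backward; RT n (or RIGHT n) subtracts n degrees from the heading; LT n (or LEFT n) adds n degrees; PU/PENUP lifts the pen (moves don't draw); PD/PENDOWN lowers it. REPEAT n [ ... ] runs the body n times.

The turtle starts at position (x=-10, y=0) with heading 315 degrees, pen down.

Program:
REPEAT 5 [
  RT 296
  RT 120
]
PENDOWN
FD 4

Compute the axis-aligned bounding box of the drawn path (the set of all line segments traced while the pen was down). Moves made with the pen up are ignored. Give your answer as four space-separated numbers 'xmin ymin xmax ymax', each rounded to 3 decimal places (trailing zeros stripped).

Executing turtle program step by step:
Start: pos=(-10,0), heading=315, pen down
REPEAT 5 [
  -- iteration 1/5 --
  RT 296: heading 315 -> 19
  RT 120: heading 19 -> 259
  -- iteration 2/5 --
  RT 296: heading 259 -> 323
  RT 120: heading 323 -> 203
  -- iteration 3/5 --
  RT 296: heading 203 -> 267
  RT 120: heading 267 -> 147
  -- iteration 4/5 --
  RT 296: heading 147 -> 211
  RT 120: heading 211 -> 91
  -- iteration 5/5 --
  RT 296: heading 91 -> 155
  RT 120: heading 155 -> 35
]
PD: pen down
FD 4: (-10,0) -> (-6.723,2.294) [heading=35, draw]
Final: pos=(-6.723,2.294), heading=35, 1 segment(s) drawn

Segment endpoints: x in {-10, -6.723}, y in {0, 2.294}
xmin=-10, ymin=0, xmax=-6.723, ymax=2.294

Answer: -10 0 -6.723 2.294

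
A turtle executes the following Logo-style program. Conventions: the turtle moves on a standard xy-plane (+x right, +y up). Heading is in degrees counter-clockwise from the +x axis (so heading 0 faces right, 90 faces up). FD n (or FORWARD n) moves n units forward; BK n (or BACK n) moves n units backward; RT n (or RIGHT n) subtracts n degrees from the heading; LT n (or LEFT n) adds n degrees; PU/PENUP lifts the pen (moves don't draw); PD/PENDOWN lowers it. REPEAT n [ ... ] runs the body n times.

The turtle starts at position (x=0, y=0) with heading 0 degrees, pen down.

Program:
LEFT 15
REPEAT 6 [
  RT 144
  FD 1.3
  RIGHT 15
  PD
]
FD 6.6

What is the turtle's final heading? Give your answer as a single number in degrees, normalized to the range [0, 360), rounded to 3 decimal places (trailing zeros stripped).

Executing turtle program step by step:
Start: pos=(0,0), heading=0, pen down
LT 15: heading 0 -> 15
REPEAT 6 [
  -- iteration 1/6 --
  RT 144: heading 15 -> 231
  FD 1.3: (0,0) -> (-0.818,-1.01) [heading=231, draw]
  RT 15: heading 231 -> 216
  PD: pen down
  -- iteration 2/6 --
  RT 144: heading 216 -> 72
  FD 1.3: (-0.818,-1.01) -> (-0.416,0.226) [heading=72, draw]
  RT 15: heading 72 -> 57
  PD: pen down
  -- iteration 3/6 --
  RT 144: heading 57 -> 273
  FD 1.3: (-0.416,0.226) -> (-0.348,-1.072) [heading=273, draw]
  RT 15: heading 273 -> 258
  PD: pen down
  -- iteration 4/6 --
  RT 144: heading 258 -> 114
  FD 1.3: (-0.348,-1.072) -> (-0.877,0.115) [heading=114, draw]
  RT 15: heading 114 -> 99
  PD: pen down
  -- iteration 5/6 --
  RT 144: heading 99 -> 315
  FD 1.3: (-0.877,0.115) -> (0.042,-0.804) [heading=315, draw]
  RT 15: heading 315 -> 300
  PD: pen down
  -- iteration 6/6 --
  RT 144: heading 300 -> 156
  FD 1.3: (0.042,-0.804) -> (-1.145,-0.275) [heading=156, draw]
  RT 15: heading 156 -> 141
  PD: pen down
]
FD 6.6: (-1.145,-0.275) -> (-6.275,3.879) [heading=141, draw]
Final: pos=(-6.275,3.879), heading=141, 7 segment(s) drawn

Answer: 141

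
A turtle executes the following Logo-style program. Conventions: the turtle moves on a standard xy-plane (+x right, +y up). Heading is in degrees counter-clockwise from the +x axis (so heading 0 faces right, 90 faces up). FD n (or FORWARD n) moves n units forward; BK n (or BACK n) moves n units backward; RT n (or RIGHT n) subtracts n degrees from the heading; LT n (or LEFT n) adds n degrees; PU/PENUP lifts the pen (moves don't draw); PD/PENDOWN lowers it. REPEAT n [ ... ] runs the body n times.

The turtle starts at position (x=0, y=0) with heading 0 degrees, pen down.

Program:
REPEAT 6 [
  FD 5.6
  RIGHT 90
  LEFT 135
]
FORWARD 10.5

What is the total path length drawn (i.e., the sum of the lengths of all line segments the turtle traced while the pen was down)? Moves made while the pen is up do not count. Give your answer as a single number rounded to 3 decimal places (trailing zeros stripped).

Executing turtle program step by step:
Start: pos=(0,0), heading=0, pen down
REPEAT 6 [
  -- iteration 1/6 --
  FD 5.6: (0,0) -> (5.6,0) [heading=0, draw]
  RT 90: heading 0 -> 270
  LT 135: heading 270 -> 45
  -- iteration 2/6 --
  FD 5.6: (5.6,0) -> (9.56,3.96) [heading=45, draw]
  RT 90: heading 45 -> 315
  LT 135: heading 315 -> 90
  -- iteration 3/6 --
  FD 5.6: (9.56,3.96) -> (9.56,9.56) [heading=90, draw]
  RT 90: heading 90 -> 0
  LT 135: heading 0 -> 135
  -- iteration 4/6 --
  FD 5.6: (9.56,9.56) -> (5.6,13.52) [heading=135, draw]
  RT 90: heading 135 -> 45
  LT 135: heading 45 -> 180
  -- iteration 5/6 --
  FD 5.6: (5.6,13.52) -> (0,13.52) [heading=180, draw]
  RT 90: heading 180 -> 90
  LT 135: heading 90 -> 225
  -- iteration 6/6 --
  FD 5.6: (0,13.52) -> (-3.96,9.56) [heading=225, draw]
  RT 90: heading 225 -> 135
  LT 135: heading 135 -> 270
]
FD 10.5: (-3.96,9.56) -> (-3.96,-0.94) [heading=270, draw]
Final: pos=(-3.96,-0.94), heading=270, 7 segment(s) drawn

Segment lengths:
  seg 1: (0,0) -> (5.6,0), length = 5.6
  seg 2: (5.6,0) -> (9.56,3.96), length = 5.6
  seg 3: (9.56,3.96) -> (9.56,9.56), length = 5.6
  seg 4: (9.56,9.56) -> (5.6,13.52), length = 5.6
  seg 5: (5.6,13.52) -> (0,13.52), length = 5.6
  seg 6: (0,13.52) -> (-3.96,9.56), length = 5.6
  seg 7: (-3.96,9.56) -> (-3.96,-0.94), length = 10.5
Total = 44.1

Answer: 44.1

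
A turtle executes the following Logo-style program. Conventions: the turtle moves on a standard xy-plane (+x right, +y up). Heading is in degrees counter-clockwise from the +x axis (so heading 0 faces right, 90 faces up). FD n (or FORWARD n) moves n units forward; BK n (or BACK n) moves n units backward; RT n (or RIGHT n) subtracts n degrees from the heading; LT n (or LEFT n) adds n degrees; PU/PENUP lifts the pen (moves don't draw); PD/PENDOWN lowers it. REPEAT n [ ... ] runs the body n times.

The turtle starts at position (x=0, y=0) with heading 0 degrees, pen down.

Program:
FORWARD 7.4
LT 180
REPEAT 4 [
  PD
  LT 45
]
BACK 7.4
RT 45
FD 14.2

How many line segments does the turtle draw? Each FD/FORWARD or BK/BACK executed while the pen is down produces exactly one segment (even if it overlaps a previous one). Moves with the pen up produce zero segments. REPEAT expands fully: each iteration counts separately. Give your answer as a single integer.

Executing turtle program step by step:
Start: pos=(0,0), heading=0, pen down
FD 7.4: (0,0) -> (7.4,0) [heading=0, draw]
LT 180: heading 0 -> 180
REPEAT 4 [
  -- iteration 1/4 --
  PD: pen down
  LT 45: heading 180 -> 225
  -- iteration 2/4 --
  PD: pen down
  LT 45: heading 225 -> 270
  -- iteration 3/4 --
  PD: pen down
  LT 45: heading 270 -> 315
  -- iteration 4/4 --
  PD: pen down
  LT 45: heading 315 -> 0
]
BK 7.4: (7.4,0) -> (0,0) [heading=0, draw]
RT 45: heading 0 -> 315
FD 14.2: (0,0) -> (10.041,-10.041) [heading=315, draw]
Final: pos=(10.041,-10.041), heading=315, 3 segment(s) drawn
Segments drawn: 3

Answer: 3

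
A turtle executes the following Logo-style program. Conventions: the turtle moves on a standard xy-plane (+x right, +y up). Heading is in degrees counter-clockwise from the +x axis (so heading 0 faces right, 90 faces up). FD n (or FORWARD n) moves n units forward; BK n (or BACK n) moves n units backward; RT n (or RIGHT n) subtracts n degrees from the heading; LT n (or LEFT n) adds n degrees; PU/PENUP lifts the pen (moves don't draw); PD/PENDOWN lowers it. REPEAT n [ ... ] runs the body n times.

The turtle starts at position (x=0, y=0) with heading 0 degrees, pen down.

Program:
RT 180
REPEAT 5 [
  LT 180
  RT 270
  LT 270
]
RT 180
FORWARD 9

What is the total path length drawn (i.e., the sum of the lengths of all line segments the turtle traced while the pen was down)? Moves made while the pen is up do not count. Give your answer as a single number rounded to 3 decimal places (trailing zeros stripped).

Answer: 9

Derivation:
Executing turtle program step by step:
Start: pos=(0,0), heading=0, pen down
RT 180: heading 0 -> 180
REPEAT 5 [
  -- iteration 1/5 --
  LT 180: heading 180 -> 0
  RT 270: heading 0 -> 90
  LT 270: heading 90 -> 0
  -- iteration 2/5 --
  LT 180: heading 0 -> 180
  RT 270: heading 180 -> 270
  LT 270: heading 270 -> 180
  -- iteration 3/5 --
  LT 180: heading 180 -> 0
  RT 270: heading 0 -> 90
  LT 270: heading 90 -> 0
  -- iteration 4/5 --
  LT 180: heading 0 -> 180
  RT 270: heading 180 -> 270
  LT 270: heading 270 -> 180
  -- iteration 5/5 --
  LT 180: heading 180 -> 0
  RT 270: heading 0 -> 90
  LT 270: heading 90 -> 0
]
RT 180: heading 0 -> 180
FD 9: (0,0) -> (-9,0) [heading=180, draw]
Final: pos=(-9,0), heading=180, 1 segment(s) drawn

Segment lengths:
  seg 1: (0,0) -> (-9,0), length = 9
Total = 9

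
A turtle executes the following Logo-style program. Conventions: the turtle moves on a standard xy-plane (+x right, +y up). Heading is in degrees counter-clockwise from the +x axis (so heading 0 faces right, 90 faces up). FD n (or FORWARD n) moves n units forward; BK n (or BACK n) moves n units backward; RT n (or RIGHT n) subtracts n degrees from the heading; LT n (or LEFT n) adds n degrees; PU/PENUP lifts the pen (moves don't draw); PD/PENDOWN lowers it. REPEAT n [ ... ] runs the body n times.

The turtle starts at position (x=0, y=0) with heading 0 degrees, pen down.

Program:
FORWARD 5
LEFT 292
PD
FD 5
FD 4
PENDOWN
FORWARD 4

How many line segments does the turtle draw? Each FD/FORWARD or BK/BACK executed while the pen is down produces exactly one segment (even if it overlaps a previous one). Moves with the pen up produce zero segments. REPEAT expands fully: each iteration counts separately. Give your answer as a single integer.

Answer: 4

Derivation:
Executing turtle program step by step:
Start: pos=(0,0), heading=0, pen down
FD 5: (0,0) -> (5,0) [heading=0, draw]
LT 292: heading 0 -> 292
PD: pen down
FD 5: (5,0) -> (6.873,-4.636) [heading=292, draw]
FD 4: (6.873,-4.636) -> (8.371,-8.345) [heading=292, draw]
PD: pen down
FD 4: (8.371,-8.345) -> (9.87,-12.053) [heading=292, draw]
Final: pos=(9.87,-12.053), heading=292, 4 segment(s) drawn
Segments drawn: 4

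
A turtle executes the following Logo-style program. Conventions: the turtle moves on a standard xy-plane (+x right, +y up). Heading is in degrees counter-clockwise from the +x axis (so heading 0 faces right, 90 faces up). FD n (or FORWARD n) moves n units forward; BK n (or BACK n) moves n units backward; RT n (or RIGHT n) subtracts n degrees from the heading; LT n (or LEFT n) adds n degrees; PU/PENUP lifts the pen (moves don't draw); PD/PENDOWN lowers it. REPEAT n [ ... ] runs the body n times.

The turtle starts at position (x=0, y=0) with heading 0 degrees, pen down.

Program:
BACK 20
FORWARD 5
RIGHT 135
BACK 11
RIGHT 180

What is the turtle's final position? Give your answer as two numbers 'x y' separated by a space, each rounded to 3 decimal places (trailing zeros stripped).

Executing turtle program step by step:
Start: pos=(0,0), heading=0, pen down
BK 20: (0,0) -> (-20,0) [heading=0, draw]
FD 5: (-20,0) -> (-15,0) [heading=0, draw]
RT 135: heading 0 -> 225
BK 11: (-15,0) -> (-7.222,7.778) [heading=225, draw]
RT 180: heading 225 -> 45
Final: pos=(-7.222,7.778), heading=45, 3 segment(s) drawn

Answer: -7.222 7.778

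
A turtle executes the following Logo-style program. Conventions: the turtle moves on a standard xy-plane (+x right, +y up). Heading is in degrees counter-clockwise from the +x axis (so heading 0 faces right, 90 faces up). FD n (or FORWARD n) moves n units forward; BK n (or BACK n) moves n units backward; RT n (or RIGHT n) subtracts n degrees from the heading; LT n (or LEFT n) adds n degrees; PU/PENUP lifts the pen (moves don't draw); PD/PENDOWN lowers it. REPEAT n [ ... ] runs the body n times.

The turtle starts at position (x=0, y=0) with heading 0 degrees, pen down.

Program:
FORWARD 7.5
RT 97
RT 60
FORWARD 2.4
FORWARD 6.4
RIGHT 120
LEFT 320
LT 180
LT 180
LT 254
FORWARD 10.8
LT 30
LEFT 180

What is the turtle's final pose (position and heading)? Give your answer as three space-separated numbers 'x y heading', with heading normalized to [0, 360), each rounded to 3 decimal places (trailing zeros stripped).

Executing turtle program step by step:
Start: pos=(0,0), heading=0, pen down
FD 7.5: (0,0) -> (7.5,0) [heading=0, draw]
RT 97: heading 0 -> 263
RT 60: heading 263 -> 203
FD 2.4: (7.5,0) -> (5.291,-0.938) [heading=203, draw]
FD 6.4: (5.291,-0.938) -> (-0.6,-3.438) [heading=203, draw]
RT 120: heading 203 -> 83
LT 320: heading 83 -> 43
LT 180: heading 43 -> 223
LT 180: heading 223 -> 43
LT 254: heading 43 -> 297
FD 10.8: (-0.6,-3.438) -> (4.303,-13.061) [heading=297, draw]
LT 30: heading 297 -> 327
LT 180: heading 327 -> 147
Final: pos=(4.303,-13.061), heading=147, 4 segment(s) drawn

Answer: 4.303 -13.061 147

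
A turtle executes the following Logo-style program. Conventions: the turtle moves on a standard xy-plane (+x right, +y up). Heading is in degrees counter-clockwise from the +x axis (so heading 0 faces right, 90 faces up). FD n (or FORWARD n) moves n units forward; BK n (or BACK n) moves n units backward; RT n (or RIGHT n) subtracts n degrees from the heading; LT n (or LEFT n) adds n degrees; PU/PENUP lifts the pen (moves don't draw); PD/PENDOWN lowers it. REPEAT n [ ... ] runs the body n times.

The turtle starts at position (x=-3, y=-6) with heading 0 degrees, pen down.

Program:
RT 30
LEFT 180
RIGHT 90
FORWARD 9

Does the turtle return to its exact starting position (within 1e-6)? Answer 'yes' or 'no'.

Answer: no

Derivation:
Executing turtle program step by step:
Start: pos=(-3,-6), heading=0, pen down
RT 30: heading 0 -> 330
LT 180: heading 330 -> 150
RT 90: heading 150 -> 60
FD 9: (-3,-6) -> (1.5,1.794) [heading=60, draw]
Final: pos=(1.5,1.794), heading=60, 1 segment(s) drawn

Start position: (-3, -6)
Final position: (1.5, 1.794)
Distance = 9; >= 1e-6 -> NOT closed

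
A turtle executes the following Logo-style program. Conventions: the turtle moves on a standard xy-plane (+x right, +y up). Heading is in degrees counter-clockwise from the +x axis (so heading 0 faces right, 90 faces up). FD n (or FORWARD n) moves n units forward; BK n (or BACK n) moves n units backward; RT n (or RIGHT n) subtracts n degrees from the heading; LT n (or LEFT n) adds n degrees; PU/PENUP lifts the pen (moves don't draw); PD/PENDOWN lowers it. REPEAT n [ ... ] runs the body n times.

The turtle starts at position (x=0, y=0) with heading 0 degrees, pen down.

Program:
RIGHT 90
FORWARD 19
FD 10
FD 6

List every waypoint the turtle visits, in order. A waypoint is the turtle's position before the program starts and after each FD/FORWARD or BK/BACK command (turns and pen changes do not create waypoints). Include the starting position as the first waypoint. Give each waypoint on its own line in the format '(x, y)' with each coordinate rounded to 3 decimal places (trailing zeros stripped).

Answer: (0, 0)
(0, -19)
(0, -29)
(0, -35)

Derivation:
Executing turtle program step by step:
Start: pos=(0,0), heading=0, pen down
RT 90: heading 0 -> 270
FD 19: (0,0) -> (0,-19) [heading=270, draw]
FD 10: (0,-19) -> (0,-29) [heading=270, draw]
FD 6: (0,-29) -> (0,-35) [heading=270, draw]
Final: pos=(0,-35), heading=270, 3 segment(s) drawn
Waypoints (4 total):
(0, 0)
(0, -19)
(0, -29)
(0, -35)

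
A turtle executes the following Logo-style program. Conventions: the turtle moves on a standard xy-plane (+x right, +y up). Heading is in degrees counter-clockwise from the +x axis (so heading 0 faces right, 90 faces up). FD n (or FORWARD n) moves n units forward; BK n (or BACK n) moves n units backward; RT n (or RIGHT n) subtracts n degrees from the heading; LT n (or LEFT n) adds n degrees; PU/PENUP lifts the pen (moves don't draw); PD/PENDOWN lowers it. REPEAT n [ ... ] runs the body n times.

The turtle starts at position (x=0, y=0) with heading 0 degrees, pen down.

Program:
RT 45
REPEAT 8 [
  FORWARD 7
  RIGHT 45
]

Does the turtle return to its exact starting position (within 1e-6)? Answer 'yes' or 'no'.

Answer: yes

Derivation:
Executing turtle program step by step:
Start: pos=(0,0), heading=0, pen down
RT 45: heading 0 -> 315
REPEAT 8 [
  -- iteration 1/8 --
  FD 7: (0,0) -> (4.95,-4.95) [heading=315, draw]
  RT 45: heading 315 -> 270
  -- iteration 2/8 --
  FD 7: (4.95,-4.95) -> (4.95,-11.95) [heading=270, draw]
  RT 45: heading 270 -> 225
  -- iteration 3/8 --
  FD 7: (4.95,-11.95) -> (0,-16.899) [heading=225, draw]
  RT 45: heading 225 -> 180
  -- iteration 4/8 --
  FD 7: (0,-16.899) -> (-7,-16.899) [heading=180, draw]
  RT 45: heading 180 -> 135
  -- iteration 5/8 --
  FD 7: (-7,-16.899) -> (-11.95,-11.95) [heading=135, draw]
  RT 45: heading 135 -> 90
  -- iteration 6/8 --
  FD 7: (-11.95,-11.95) -> (-11.95,-4.95) [heading=90, draw]
  RT 45: heading 90 -> 45
  -- iteration 7/8 --
  FD 7: (-11.95,-4.95) -> (-7,0) [heading=45, draw]
  RT 45: heading 45 -> 0
  -- iteration 8/8 --
  FD 7: (-7,0) -> (0,0) [heading=0, draw]
  RT 45: heading 0 -> 315
]
Final: pos=(0,0), heading=315, 8 segment(s) drawn

Start position: (0, 0)
Final position: (0, 0)
Distance = 0; < 1e-6 -> CLOSED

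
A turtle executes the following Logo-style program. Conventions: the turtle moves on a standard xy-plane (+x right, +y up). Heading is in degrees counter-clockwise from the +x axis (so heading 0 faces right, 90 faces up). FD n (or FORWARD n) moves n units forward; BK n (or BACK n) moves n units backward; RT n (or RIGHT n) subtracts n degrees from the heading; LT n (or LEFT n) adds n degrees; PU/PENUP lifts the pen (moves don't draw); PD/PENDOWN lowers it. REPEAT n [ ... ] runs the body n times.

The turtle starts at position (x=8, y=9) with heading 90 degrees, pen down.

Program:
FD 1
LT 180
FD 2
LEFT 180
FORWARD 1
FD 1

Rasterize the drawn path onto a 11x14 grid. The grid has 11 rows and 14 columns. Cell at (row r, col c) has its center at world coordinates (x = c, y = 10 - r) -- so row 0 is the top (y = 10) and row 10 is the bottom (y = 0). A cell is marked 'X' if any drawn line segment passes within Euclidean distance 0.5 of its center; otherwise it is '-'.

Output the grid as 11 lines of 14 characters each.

Answer: --------X-----
--------X-----
--------X-----
--------------
--------------
--------------
--------------
--------------
--------------
--------------
--------------

Derivation:
Segment 0: (8,9) -> (8,10)
Segment 1: (8,10) -> (8,8)
Segment 2: (8,8) -> (8,9)
Segment 3: (8,9) -> (8,10)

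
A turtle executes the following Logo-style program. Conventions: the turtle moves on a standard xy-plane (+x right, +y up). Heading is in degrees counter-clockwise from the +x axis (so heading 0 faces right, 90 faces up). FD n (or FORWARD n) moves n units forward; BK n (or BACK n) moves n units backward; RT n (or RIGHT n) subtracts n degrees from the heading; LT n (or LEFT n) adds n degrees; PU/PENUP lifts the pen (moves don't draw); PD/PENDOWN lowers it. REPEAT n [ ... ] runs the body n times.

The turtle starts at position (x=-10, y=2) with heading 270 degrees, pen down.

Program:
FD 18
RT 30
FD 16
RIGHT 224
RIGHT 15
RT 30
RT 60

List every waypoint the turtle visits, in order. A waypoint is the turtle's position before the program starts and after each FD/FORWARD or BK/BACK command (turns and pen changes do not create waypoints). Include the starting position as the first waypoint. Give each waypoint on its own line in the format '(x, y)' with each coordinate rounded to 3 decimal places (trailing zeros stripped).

Answer: (-10, 2)
(-10, -16)
(-18, -29.856)

Derivation:
Executing turtle program step by step:
Start: pos=(-10,2), heading=270, pen down
FD 18: (-10,2) -> (-10,-16) [heading=270, draw]
RT 30: heading 270 -> 240
FD 16: (-10,-16) -> (-18,-29.856) [heading=240, draw]
RT 224: heading 240 -> 16
RT 15: heading 16 -> 1
RT 30: heading 1 -> 331
RT 60: heading 331 -> 271
Final: pos=(-18,-29.856), heading=271, 2 segment(s) drawn
Waypoints (3 total):
(-10, 2)
(-10, -16)
(-18, -29.856)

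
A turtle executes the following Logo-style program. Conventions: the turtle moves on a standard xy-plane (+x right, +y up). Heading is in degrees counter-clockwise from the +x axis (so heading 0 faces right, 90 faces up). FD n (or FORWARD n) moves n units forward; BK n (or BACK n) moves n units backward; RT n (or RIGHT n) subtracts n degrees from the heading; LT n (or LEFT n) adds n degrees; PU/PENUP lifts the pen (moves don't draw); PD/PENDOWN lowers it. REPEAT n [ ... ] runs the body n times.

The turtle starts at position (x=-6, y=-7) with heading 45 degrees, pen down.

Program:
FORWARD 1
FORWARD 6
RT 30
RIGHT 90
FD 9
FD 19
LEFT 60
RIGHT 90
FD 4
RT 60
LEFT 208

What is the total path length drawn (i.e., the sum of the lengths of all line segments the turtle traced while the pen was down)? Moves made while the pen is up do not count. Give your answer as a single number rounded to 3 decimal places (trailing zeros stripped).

Answer: 39

Derivation:
Executing turtle program step by step:
Start: pos=(-6,-7), heading=45, pen down
FD 1: (-6,-7) -> (-5.293,-6.293) [heading=45, draw]
FD 6: (-5.293,-6.293) -> (-1.05,-2.05) [heading=45, draw]
RT 30: heading 45 -> 15
RT 90: heading 15 -> 285
FD 9: (-1.05,-2.05) -> (1.279,-10.744) [heading=285, draw]
FD 19: (1.279,-10.744) -> (6.197,-29.096) [heading=285, draw]
LT 60: heading 285 -> 345
RT 90: heading 345 -> 255
FD 4: (6.197,-29.096) -> (5.161,-32.96) [heading=255, draw]
RT 60: heading 255 -> 195
LT 208: heading 195 -> 43
Final: pos=(5.161,-32.96), heading=43, 5 segment(s) drawn

Segment lengths:
  seg 1: (-6,-7) -> (-5.293,-6.293), length = 1
  seg 2: (-5.293,-6.293) -> (-1.05,-2.05), length = 6
  seg 3: (-1.05,-2.05) -> (1.279,-10.744), length = 9
  seg 4: (1.279,-10.744) -> (6.197,-29.096), length = 19
  seg 5: (6.197,-29.096) -> (5.161,-32.96), length = 4
Total = 39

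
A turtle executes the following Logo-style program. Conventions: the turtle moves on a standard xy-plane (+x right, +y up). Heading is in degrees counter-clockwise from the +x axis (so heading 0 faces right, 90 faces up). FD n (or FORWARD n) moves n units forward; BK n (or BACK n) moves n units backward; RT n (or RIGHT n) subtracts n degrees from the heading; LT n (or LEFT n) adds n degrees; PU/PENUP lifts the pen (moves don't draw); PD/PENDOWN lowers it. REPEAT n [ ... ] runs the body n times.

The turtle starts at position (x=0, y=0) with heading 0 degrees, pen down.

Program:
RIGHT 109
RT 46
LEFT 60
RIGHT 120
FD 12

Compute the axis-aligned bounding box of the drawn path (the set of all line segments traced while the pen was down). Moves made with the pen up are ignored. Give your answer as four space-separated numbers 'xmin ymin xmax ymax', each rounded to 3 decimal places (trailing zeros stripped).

Executing turtle program step by step:
Start: pos=(0,0), heading=0, pen down
RT 109: heading 0 -> 251
RT 46: heading 251 -> 205
LT 60: heading 205 -> 265
RT 120: heading 265 -> 145
FD 12: (0,0) -> (-9.83,6.883) [heading=145, draw]
Final: pos=(-9.83,6.883), heading=145, 1 segment(s) drawn

Segment endpoints: x in {-9.83, 0}, y in {0, 6.883}
xmin=-9.83, ymin=0, xmax=0, ymax=6.883

Answer: -9.83 0 0 6.883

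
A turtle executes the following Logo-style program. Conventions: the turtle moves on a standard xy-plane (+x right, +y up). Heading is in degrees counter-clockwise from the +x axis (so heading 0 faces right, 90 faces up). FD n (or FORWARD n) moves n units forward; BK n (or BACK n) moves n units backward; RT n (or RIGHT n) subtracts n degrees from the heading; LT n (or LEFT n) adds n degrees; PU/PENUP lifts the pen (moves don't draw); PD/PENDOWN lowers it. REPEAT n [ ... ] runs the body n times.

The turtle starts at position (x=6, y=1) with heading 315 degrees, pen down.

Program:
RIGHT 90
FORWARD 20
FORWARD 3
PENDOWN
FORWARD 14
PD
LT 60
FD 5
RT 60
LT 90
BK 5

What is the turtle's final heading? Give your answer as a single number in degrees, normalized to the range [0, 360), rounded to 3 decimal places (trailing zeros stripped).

Executing turtle program step by step:
Start: pos=(6,1), heading=315, pen down
RT 90: heading 315 -> 225
FD 20: (6,1) -> (-8.142,-13.142) [heading=225, draw]
FD 3: (-8.142,-13.142) -> (-10.263,-15.263) [heading=225, draw]
PD: pen down
FD 14: (-10.263,-15.263) -> (-20.163,-25.163) [heading=225, draw]
PD: pen down
LT 60: heading 225 -> 285
FD 5: (-20.163,-25.163) -> (-18.869,-29.993) [heading=285, draw]
RT 60: heading 285 -> 225
LT 90: heading 225 -> 315
BK 5: (-18.869,-29.993) -> (-22.404,-26.457) [heading=315, draw]
Final: pos=(-22.404,-26.457), heading=315, 5 segment(s) drawn

Answer: 315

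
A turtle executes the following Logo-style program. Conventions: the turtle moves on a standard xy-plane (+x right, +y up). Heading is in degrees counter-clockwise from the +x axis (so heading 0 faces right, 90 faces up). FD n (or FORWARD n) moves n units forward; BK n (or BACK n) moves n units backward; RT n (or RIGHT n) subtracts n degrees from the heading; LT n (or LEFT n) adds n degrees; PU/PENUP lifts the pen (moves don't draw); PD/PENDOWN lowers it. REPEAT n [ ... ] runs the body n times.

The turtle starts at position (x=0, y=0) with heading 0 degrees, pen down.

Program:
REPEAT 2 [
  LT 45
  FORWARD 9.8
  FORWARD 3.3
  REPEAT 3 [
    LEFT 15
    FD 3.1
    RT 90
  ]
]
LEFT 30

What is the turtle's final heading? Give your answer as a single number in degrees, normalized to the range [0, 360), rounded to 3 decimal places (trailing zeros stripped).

Executing turtle program step by step:
Start: pos=(0,0), heading=0, pen down
REPEAT 2 [
  -- iteration 1/2 --
  LT 45: heading 0 -> 45
  FD 9.8: (0,0) -> (6.93,6.93) [heading=45, draw]
  FD 3.3: (6.93,6.93) -> (9.263,9.263) [heading=45, draw]
  REPEAT 3 [
    -- iteration 1/3 --
    LT 15: heading 45 -> 60
    FD 3.1: (9.263,9.263) -> (10.813,11.948) [heading=60, draw]
    RT 90: heading 60 -> 330
    -- iteration 2/3 --
    LT 15: heading 330 -> 345
    FD 3.1: (10.813,11.948) -> (13.807,11.145) [heading=345, draw]
    RT 90: heading 345 -> 255
    -- iteration 3/3 --
    LT 15: heading 255 -> 270
    FD 3.1: (13.807,11.145) -> (13.807,8.045) [heading=270, draw]
    RT 90: heading 270 -> 180
  ]
  -- iteration 2/2 --
  LT 45: heading 180 -> 225
  FD 9.8: (13.807,8.045) -> (6.878,1.116) [heading=225, draw]
  FD 3.3: (6.878,1.116) -> (4.544,-1.218) [heading=225, draw]
  REPEAT 3 [
    -- iteration 1/3 --
    LT 15: heading 225 -> 240
    FD 3.1: (4.544,-1.218) -> (2.994,-3.902) [heading=240, draw]
    RT 90: heading 240 -> 150
    -- iteration 2/3 --
    LT 15: heading 150 -> 165
    FD 3.1: (2.994,-3.902) -> (0,-3.1) [heading=165, draw]
    RT 90: heading 165 -> 75
    -- iteration 3/3 --
    LT 15: heading 75 -> 90
    FD 3.1: (0,-3.1) -> (0,0) [heading=90, draw]
    RT 90: heading 90 -> 0
  ]
]
LT 30: heading 0 -> 30
Final: pos=(0,0), heading=30, 10 segment(s) drawn

Answer: 30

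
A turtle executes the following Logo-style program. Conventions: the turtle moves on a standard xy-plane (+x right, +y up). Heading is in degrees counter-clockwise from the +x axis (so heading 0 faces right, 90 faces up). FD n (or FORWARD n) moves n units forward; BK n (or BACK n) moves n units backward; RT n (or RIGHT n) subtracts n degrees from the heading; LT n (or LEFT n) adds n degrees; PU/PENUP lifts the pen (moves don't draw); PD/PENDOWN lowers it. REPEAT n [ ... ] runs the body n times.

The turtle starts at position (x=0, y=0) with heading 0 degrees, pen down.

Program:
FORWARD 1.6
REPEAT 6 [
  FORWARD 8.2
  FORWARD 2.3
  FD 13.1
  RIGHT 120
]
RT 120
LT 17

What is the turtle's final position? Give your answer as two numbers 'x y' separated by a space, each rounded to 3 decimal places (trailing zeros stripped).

Executing turtle program step by step:
Start: pos=(0,0), heading=0, pen down
FD 1.6: (0,0) -> (1.6,0) [heading=0, draw]
REPEAT 6 [
  -- iteration 1/6 --
  FD 8.2: (1.6,0) -> (9.8,0) [heading=0, draw]
  FD 2.3: (9.8,0) -> (12.1,0) [heading=0, draw]
  FD 13.1: (12.1,0) -> (25.2,0) [heading=0, draw]
  RT 120: heading 0 -> 240
  -- iteration 2/6 --
  FD 8.2: (25.2,0) -> (21.1,-7.101) [heading=240, draw]
  FD 2.3: (21.1,-7.101) -> (19.95,-9.093) [heading=240, draw]
  FD 13.1: (19.95,-9.093) -> (13.4,-20.438) [heading=240, draw]
  RT 120: heading 240 -> 120
  -- iteration 3/6 --
  FD 8.2: (13.4,-20.438) -> (9.3,-13.337) [heading=120, draw]
  FD 2.3: (9.3,-13.337) -> (8.15,-11.345) [heading=120, draw]
  FD 13.1: (8.15,-11.345) -> (1.6,0) [heading=120, draw]
  RT 120: heading 120 -> 0
  -- iteration 4/6 --
  FD 8.2: (1.6,0) -> (9.8,0) [heading=0, draw]
  FD 2.3: (9.8,0) -> (12.1,0) [heading=0, draw]
  FD 13.1: (12.1,0) -> (25.2,0) [heading=0, draw]
  RT 120: heading 0 -> 240
  -- iteration 5/6 --
  FD 8.2: (25.2,0) -> (21.1,-7.101) [heading=240, draw]
  FD 2.3: (21.1,-7.101) -> (19.95,-9.093) [heading=240, draw]
  FD 13.1: (19.95,-9.093) -> (13.4,-20.438) [heading=240, draw]
  RT 120: heading 240 -> 120
  -- iteration 6/6 --
  FD 8.2: (13.4,-20.438) -> (9.3,-13.337) [heading=120, draw]
  FD 2.3: (9.3,-13.337) -> (8.15,-11.345) [heading=120, draw]
  FD 13.1: (8.15,-11.345) -> (1.6,0) [heading=120, draw]
  RT 120: heading 120 -> 0
]
RT 120: heading 0 -> 240
LT 17: heading 240 -> 257
Final: pos=(1.6,0), heading=257, 19 segment(s) drawn

Answer: 1.6 0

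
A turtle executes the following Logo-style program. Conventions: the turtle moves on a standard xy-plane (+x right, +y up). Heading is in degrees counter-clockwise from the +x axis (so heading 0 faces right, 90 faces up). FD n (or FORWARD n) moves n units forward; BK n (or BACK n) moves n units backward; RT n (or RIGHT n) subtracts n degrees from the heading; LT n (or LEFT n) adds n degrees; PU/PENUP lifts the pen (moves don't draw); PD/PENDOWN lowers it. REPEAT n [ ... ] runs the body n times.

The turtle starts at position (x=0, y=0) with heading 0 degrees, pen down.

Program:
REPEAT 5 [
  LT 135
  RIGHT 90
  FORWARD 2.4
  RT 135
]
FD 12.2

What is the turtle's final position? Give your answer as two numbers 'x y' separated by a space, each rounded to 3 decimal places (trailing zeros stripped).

Executing turtle program step by step:
Start: pos=(0,0), heading=0, pen down
REPEAT 5 [
  -- iteration 1/5 --
  LT 135: heading 0 -> 135
  RT 90: heading 135 -> 45
  FD 2.4: (0,0) -> (1.697,1.697) [heading=45, draw]
  RT 135: heading 45 -> 270
  -- iteration 2/5 --
  LT 135: heading 270 -> 45
  RT 90: heading 45 -> 315
  FD 2.4: (1.697,1.697) -> (3.394,0) [heading=315, draw]
  RT 135: heading 315 -> 180
  -- iteration 3/5 --
  LT 135: heading 180 -> 315
  RT 90: heading 315 -> 225
  FD 2.4: (3.394,0) -> (1.697,-1.697) [heading=225, draw]
  RT 135: heading 225 -> 90
  -- iteration 4/5 --
  LT 135: heading 90 -> 225
  RT 90: heading 225 -> 135
  FD 2.4: (1.697,-1.697) -> (0,0) [heading=135, draw]
  RT 135: heading 135 -> 0
  -- iteration 5/5 --
  LT 135: heading 0 -> 135
  RT 90: heading 135 -> 45
  FD 2.4: (0,0) -> (1.697,1.697) [heading=45, draw]
  RT 135: heading 45 -> 270
]
FD 12.2: (1.697,1.697) -> (1.697,-10.503) [heading=270, draw]
Final: pos=(1.697,-10.503), heading=270, 6 segment(s) drawn

Answer: 1.697 -10.503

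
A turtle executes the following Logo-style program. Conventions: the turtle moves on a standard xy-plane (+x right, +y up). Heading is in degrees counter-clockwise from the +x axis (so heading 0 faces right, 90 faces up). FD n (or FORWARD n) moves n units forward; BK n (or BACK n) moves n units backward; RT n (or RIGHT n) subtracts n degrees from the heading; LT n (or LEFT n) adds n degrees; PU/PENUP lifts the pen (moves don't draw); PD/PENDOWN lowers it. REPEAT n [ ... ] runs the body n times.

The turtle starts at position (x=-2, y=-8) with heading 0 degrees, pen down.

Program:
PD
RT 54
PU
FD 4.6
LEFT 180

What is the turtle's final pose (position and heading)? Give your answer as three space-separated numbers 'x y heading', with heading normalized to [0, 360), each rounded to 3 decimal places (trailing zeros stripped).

Executing turtle program step by step:
Start: pos=(-2,-8), heading=0, pen down
PD: pen down
RT 54: heading 0 -> 306
PU: pen up
FD 4.6: (-2,-8) -> (0.704,-11.721) [heading=306, move]
LT 180: heading 306 -> 126
Final: pos=(0.704,-11.721), heading=126, 0 segment(s) drawn

Answer: 0.704 -11.721 126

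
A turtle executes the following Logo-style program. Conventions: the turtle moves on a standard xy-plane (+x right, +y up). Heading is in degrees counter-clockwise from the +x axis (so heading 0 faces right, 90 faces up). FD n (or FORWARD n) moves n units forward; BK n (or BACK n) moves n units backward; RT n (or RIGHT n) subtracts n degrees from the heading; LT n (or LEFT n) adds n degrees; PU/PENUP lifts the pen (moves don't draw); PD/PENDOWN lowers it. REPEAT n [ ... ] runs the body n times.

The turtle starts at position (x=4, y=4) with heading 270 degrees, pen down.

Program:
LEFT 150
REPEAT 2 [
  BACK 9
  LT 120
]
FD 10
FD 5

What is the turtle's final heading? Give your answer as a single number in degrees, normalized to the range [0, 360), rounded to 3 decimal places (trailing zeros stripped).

Answer: 300

Derivation:
Executing turtle program step by step:
Start: pos=(4,4), heading=270, pen down
LT 150: heading 270 -> 60
REPEAT 2 [
  -- iteration 1/2 --
  BK 9: (4,4) -> (-0.5,-3.794) [heading=60, draw]
  LT 120: heading 60 -> 180
  -- iteration 2/2 --
  BK 9: (-0.5,-3.794) -> (8.5,-3.794) [heading=180, draw]
  LT 120: heading 180 -> 300
]
FD 10: (8.5,-3.794) -> (13.5,-12.454) [heading=300, draw]
FD 5: (13.5,-12.454) -> (16,-16.785) [heading=300, draw]
Final: pos=(16,-16.785), heading=300, 4 segment(s) drawn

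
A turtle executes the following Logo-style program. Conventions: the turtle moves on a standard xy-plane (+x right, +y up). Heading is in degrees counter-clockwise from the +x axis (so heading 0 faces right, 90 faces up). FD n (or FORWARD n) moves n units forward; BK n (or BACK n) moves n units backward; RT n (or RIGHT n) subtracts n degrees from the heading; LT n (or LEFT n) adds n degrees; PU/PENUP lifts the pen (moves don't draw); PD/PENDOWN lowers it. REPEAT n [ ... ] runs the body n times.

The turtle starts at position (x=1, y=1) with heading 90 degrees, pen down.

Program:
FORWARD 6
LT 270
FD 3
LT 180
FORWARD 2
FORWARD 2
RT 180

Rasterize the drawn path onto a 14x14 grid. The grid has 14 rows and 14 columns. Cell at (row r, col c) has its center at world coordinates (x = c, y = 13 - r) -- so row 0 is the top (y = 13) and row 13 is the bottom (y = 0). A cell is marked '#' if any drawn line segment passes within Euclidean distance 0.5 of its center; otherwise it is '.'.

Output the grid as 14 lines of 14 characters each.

Segment 0: (1,1) -> (1,7)
Segment 1: (1,7) -> (4,7)
Segment 2: (4,7) -> (2,7)
Segment 3: (2,7) -> (0,7)

Answer: ..............
..............
..............
..............
..............
..............
#####.........
.#............
.#............
.#............
.#............
.#............
.#............
..............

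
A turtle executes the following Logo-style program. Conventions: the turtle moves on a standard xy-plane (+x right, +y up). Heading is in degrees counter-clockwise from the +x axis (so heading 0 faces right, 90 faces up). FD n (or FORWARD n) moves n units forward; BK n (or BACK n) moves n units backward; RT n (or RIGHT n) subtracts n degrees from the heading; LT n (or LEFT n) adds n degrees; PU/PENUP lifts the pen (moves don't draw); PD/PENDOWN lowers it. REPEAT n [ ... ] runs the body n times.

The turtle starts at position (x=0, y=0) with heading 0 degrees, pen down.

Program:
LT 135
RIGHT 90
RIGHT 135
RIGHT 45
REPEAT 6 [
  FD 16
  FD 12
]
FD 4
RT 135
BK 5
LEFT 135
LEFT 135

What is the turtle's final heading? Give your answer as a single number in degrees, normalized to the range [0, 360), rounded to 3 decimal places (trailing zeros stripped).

Executing turtle program step by step:
Start: pos=(0,0), heading=0, pen down
LT 135: heading 0 -> 135
RT 90: heading 135 -> 45
RT 135: heading 45 -> 270
RT 45: heading 270 -> 225
REPEAT 6 [
  -- iteration 1/6 --
  FD 16: (0,0) -> (-11.314,-11.314) [heading=225, draw]
  FD 12: (-11.314,-11.314) -> (-19.799,-19.799) [heading=225, draw]
  -- iteration 2/6 --
  FD 16: (-19.799,-19.799) -> (-31.113,-31.113) [heading=225, draw]
  FD 12: (-31.113,-31.113) -> (-39.598,-39.598) [heading=225, draw]
  -- iteration 3/6 --
  FD 16: (-39.598,-39.598) -> (-50.912,-50.912) [heading=225, draw]
  FD 12: (-50.912,-50.912) -> (-59.397,-59.397) [heading=225, draw]
  -- iteration 4/6 --
  FD 16: (-59.397,-59.397) -> (-70.711,-70.711) [heading=225, draw]
  FD 12: (-70.711,-70.711) -> (-79.196,-79.196) [heading=225, draw]
  -- iteration 5/6 --
  FD 16: (-79.196,-79.196) -> (-90.51,-90.51) [heading=225, draw]
  FD 12: (-90.51,-90.51) -> (-98.995,-98.995) [heading=225, draw]
  -- iteration 6/6 --
  FD 16: (-98.995,-98.995) -> (-110.309,-110.309) [heading=225, draw]
  FD 12: (-110.309,-110.309) -> (-118.794,-118.794) [heading=225, draw]
]
FD 4: (-118.794,-118.794) -> (-121.622,-121.622) [heading=225, draw]
RT 135: heading 225 -> 90
BK 5: (-121.622,-121.622) -> (-121.622,-126.622) [heading=90, draw]
LT 135: heading 90 -> 225
LT 135: heading 225 -> 0
Final: pos=(-121.622,-126.622), heading=0, 14 segment(s) drawn

Answer: 0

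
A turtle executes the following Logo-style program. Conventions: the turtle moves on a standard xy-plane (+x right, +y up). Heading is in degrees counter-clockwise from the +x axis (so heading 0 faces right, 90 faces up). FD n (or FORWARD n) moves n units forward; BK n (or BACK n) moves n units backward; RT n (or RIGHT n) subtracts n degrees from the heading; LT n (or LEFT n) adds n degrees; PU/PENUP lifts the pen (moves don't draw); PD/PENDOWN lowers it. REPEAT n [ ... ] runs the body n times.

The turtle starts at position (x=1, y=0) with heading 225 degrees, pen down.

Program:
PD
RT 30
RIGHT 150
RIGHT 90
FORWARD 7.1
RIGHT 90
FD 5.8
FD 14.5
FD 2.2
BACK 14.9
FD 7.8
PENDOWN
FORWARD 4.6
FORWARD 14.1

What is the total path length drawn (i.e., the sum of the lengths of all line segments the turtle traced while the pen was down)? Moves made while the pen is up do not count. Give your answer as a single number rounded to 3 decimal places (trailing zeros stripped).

Executing turtle program step by step:
Start: pos=(1,0), heading=225, pen down
PD: pen down
RT 30: heading 225 -> 195
RT 150: heading 195 -> 45
RT 90: heading 45 -> 315
FD 7.1: (1,0) -> (6.02,-5.02) [heading=315, draw]
RT 90: heading 315 -> 225
FD 5.8: (6.02,-5.02) -> (1.919,-9.122) [heading=225, draw]
FD 14.5: (1.919,-9.122) -> (-8.334,-19.375) [heading=225, draw]
FD 2.2: (-8.334,-19.375) -> (-9.889,-20.93) [heading=225, draw]
BK 14.9: (-9.889,-20.93) -> (0.646,-10.394) [heading=225, draw]
FD 7.8: (0.646,-10.394) -> (-4.869,-15.91) [heading=225, draw]
PD: pen down
FD 4.6: (-4.869,-15.91) -> (-8.122,-19.163) [heading=225, draw]
FD 14.1: (-8.122,-19.163) -> (-18.092,-29.133) [heading=225, draw]
Final: pos=(-18.092,-29.133), heading=225, 8 segment(s) drawn

Segment lengths:
  seg 1: (1,0) -> (6.02,-5.02), length = 7.1
  seg 2: (6.02,-5.02) -> (1.919,-9.122), length = 5.8
  seg 3: (1.919,-9.122) -> (-8.334,-19.375), length = 14.5
  seg 4: (-8.334,-19.375) -> (-9.889,-20.93), length = 2.2
  seg 5: (-9.889,-20.93) -> (0.646,-10.394), length = 14.9
  seg 6: (0.646,-10.394) -> (-4.869,-15.91), length = 7.8
  seg 7: (-4.869,-15.91) -> (-8.122,-19.163), length = 4.6
  seg 8: (-8.122,-19.163) -> (-18.092,-29.133), length = 14.1
Total = 71

Answer: 71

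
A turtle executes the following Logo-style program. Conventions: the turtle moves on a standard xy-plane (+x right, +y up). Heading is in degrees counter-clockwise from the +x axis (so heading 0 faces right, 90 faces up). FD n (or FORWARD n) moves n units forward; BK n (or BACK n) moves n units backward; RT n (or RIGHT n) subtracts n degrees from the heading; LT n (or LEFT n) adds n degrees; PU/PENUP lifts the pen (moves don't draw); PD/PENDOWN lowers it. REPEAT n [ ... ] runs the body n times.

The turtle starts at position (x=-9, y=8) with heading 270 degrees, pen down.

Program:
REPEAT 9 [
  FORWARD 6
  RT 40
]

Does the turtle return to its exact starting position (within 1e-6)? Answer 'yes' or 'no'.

Executing turtle program step by step:
Start: pos=(-9,8), heading=270, pen down
REPEAT 9 [
  -- iteration 1/9 --
  FD 6: (-9,8) -> (-9,2) [heading=270, draw]
  RT 40: heading 270 -> 230
  -- iteration 2/9 --
  FD 6: (-9,2) -> (-12.857,-2.596) [heading=230, draw]
  RT 40: heading 230 -> 190
  -- iteration 3/9 --
  FD 6: (-12.857,-2.596) -> (-18.766,-3.638) [heading=190, draw]
  RT 40: heading 190 -> 150
  -- iteration 4/9 --
  FD 6: (-18.766,-3.638) -> (-23.962,-0.638) [heading=150, draw]
  RT 40: heading 150 -> 110
  -- iteration 5/9 --
  FD 6: (-23.962,-0.638) -> (-26.014,5) [heading=110, draw]
  RT 40: heading 110 -> 70
  -- iteration 6/9 --
  FD 6: (-26.014,5) -> (-23.962,10.638) [heading=70, draw]
  RT 40: heading 70 -> 30
  -- iteration 7/9 --
  FD 6: (-23.962,10.638) -> (-18.766,13.638) [heading=30, draw]
  RT 40: heading 30 -> 350
  -- iteration 8/9 --
  FD 6: (-18.766,13.638) -> (-12.857,12.596) [heading=350, draw]
  RT 40: heading 350 -> 310
  -- iteration 9/9 --
  FD 6: (-12.857,12.596) -> (-9,8) [heading=310, draw]
  RT 40: heading 310 -> 270
]
Final: pos=(-9,8), heading=270, 9 segment(s) drawn

Start position: (-9, 8)
Final position: (-9, 8)
Distance = 0; < 1e-6 -> CLOSED

Answer: yes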